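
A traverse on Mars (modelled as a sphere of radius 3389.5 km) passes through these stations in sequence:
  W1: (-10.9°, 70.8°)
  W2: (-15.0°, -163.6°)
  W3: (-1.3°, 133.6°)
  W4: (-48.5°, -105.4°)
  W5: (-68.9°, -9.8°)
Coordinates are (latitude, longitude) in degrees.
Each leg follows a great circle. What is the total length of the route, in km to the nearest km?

Leg W1→W2: central angle 2.0981 rad, distance 7111.5 km.
Leg W2→W3: central angle 1.1071 rad, distance 3752.4 km.
Leg W3→W4: central angle 1.9010 rad, distance 6443.3 km.
Leg W4→W5: central angle 0.8292 rad, distance 2810.6 km.
Total: 7111.5 + 3752.4 + 6443.3 + 2810.6 ≈ 20118 km.

20118 km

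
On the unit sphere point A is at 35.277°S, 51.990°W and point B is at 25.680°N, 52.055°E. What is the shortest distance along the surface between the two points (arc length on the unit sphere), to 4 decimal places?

2.0140

Let φ₁ = -0.6157 rad, φ₂ = 0.4482 rad, and Δλ = 1.8159 rad.
cos c = sin φ₁ sin φ₂ + cos φ₁ cos φ₂ cos Δλ = (-0.5775)(0.4333) + (0.8164)(0.9012)(-0.2427) = -0.42882,
so c = arccos(-0.42882) = 2.01398 rad.
On the unit sphere the arc length equals the central angle: 2.0140.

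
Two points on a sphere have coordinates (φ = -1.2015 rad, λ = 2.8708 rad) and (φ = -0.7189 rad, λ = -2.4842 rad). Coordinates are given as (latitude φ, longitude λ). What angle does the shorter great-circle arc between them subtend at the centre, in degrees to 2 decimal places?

Let φ₁ = -1.2015 rad, φ₂ = -0.7189 rad, and Δλ = 0.9282 rad.
Haversine: a = sin²(Δφ/2) + cos φ₁ cos φ₂ sin²(Δλ/2) = 0.0571 + (0.3610)(0.7525)(0.2004) = 0.11153.
Central angle c = 2·arcsin(√a) = 0.68100 rad.
So the angular separation is 39.02°.

39.02°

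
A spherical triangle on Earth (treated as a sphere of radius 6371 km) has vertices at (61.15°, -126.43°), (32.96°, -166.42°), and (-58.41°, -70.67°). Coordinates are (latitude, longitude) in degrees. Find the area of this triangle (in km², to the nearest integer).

51030199 km²

Side lengths (central angles): a = 2.1030, b = 2.2192, c = 0.6653 rad; semiperimeter s = 2.4938.
By l'Huilier's theorem, tan(E/4) = √[tan(s/2) tan((s−a)/2) tan((s−b)/2) tan((s−c)/2)], giving spherical excess E = 1.2572 rad.
Area = E·R² = 1.2572 × (6371)² ≈ 51030199 km².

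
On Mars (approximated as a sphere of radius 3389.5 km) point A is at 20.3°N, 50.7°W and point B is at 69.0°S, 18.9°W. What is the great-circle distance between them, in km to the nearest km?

5454 km

Let φ₁ = 0.3543 rad, φ₂ = -1.2043 rad, and Δλ = 0.5550 rad.
cos c = sin φ₁ sin φ₂ + cos φ₁ cos φ₂ cos Δλ = (0.3469)(-0.9336) + (0.9379)(0.3584)(0.8499) = -0.03824,
so c = arccos(-0.03824) = 1.60904 rad.
Distance = R·c = 3389.5 × 1.6090 ≈ 5454 km.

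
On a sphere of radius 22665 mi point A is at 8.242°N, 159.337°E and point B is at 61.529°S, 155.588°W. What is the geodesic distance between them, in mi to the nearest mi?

30873 mi

Let φ₁ = 0.1439 rad, φ₂ = -1.0739 rad, and Δλ = 0.7867 rad.
cos c = sin φ₁ sin φ₂ + cos φ₁ cos φ₂ cos Δλ = (0.1434)(-0.8791) + (0.9897)(0.4767)(0.7062) = 0.20715,
so c = arccos(0.20715) = 1.36213 rad.
Distance = R·c = 22665 × 1.3621 ≈ 30873 mi.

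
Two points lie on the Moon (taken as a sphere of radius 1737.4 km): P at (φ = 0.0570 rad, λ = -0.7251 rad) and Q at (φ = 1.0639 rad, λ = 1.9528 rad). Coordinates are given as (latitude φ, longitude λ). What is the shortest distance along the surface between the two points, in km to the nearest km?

3413 km

With latitudes φ₁ = 3.266°, φ₂ = 60.957° and longitude difference Δλ = 153.432°:
cos c = sin φ₁ sin φ₂ + cos φ₁ cos φ₂ cos Δλ = (0.0570)(0.8743) + (0.9984)(0.4855)(-0.8944) = -0.38369,
so c = arccos(-0.38369) = 1.96459 rad.
Distance = R·c = 1737.4 × 1.9646 ≈ 3413 km.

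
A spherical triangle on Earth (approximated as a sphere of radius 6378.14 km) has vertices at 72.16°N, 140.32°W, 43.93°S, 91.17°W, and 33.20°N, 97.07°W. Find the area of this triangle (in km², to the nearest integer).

Side lengths (central angles): a = 1.3494, b = 0.7842, c = 2.1131 rad; semiperimeter s = 2.1234.
By l'Huilier's theorem, tan(E/4) = √[tan(s/2) tan((s−a)/2) tan((s−b)/2) tan((s−c)/2)], giving spherical excess E = 0.2178 rad.
Area = E·R² = 0.2178 × (6378.14)² ≈ 8858405 km².

8858405 km²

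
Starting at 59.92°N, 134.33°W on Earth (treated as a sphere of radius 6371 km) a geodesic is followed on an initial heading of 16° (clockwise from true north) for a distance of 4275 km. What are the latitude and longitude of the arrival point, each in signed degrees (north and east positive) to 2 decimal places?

77.76°, -8.30°

Angular distance δ = d/R = 4275/6371 = 0.67101 rad; initial bearing θ = 0.2793 rad.
sin φ₂ = sin φ₁ cos δ + cos φ₁ sin δ cos θ = (0.8653)(0.7832) + (0.5012)(0.6218)(0.9613) = 0.9773, so φ₂ = 77.76°.
Δλ = atan2(sin θ sin δ cos φ₁, cos δ − sin φ₁ sin φ₂) = atan2(0.0859, -0.0625) = 126.029°.
λ₂ = -134.330° + 126.029° = -8.30°.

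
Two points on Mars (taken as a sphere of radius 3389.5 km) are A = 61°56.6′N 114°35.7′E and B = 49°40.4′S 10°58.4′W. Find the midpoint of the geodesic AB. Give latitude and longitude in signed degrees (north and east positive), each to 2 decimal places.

12.66°, 34.71°

Central angle δ = 2.5865 rad. Interpolating on the sphere with fraction f = 0.5:
P = [sin((1−f)δ)·A + sin(fδ)·B] / sin δ = 1.8247·A + 1.8247·B in Cartesian coordinates,
giving P = (0.8020, 0.5556, 0.2192), i.e. latitude 12.66°, longitude 34.71°.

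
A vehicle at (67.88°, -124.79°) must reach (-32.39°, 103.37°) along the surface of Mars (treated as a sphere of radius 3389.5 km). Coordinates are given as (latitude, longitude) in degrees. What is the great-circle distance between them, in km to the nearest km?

With latitudes φ₁ = 67.880°, φ₂ = -32.390° and longitude difference Δλ = -131.840°:
Haversine: a = sin²(Δφ/2) + cos φ₁ cos φ₂ sin²(Δλ/2) = 0.5891 + (0.3765)(0.8444)(0.8335) = 0.85418.
Central angle c = 2·arcsin(√a) = 2.35796 rad.
Distance = R·c = 3389.5 × 2.3580 ≈ 7992 km.

7992 km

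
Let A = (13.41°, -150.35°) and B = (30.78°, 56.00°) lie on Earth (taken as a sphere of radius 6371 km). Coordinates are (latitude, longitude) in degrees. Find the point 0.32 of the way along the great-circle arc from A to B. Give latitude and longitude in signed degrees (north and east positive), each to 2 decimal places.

47.18°, -178.83°

The central angle between A and B is δ = 2.2526 rad.
With f = 0.32, the slerp weights are sin((1−f)δ)/sin δ = 1.2870 and sin(fδ)/sin δ = 0.8501.
Weighted sum of the unit vectors: (1.2870)·(-0.8454,-0.4812,0.2319) + (0.8501)·(0.4804,0.7123,0.5117) = (-0.6796, -0.0138, 0.7335).
Converting back: φ = atan2(z, √(x²+y²)) = 47.18°, λ = atan2(y, x) = -178.83°.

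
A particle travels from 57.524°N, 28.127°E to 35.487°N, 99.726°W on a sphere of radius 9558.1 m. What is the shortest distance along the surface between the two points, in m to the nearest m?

With latitudes φ₁ = 57.524°, φ₂ = 35.487° and longitude difference Δλ = -127.853°:
Haversine: a = sin²(Δφ/2) + cos φ₁ cos φ₂ sin²(Δλ/2) = 0.0365 + (0.5369)(0.8142)(0.8068) = 0.38928.
Central angle c = 2·arcsin(√a) = 1.34750 rad.
Distance = R·c = 9558.1 × 1.3475 ≈ 12880 m.

12880 m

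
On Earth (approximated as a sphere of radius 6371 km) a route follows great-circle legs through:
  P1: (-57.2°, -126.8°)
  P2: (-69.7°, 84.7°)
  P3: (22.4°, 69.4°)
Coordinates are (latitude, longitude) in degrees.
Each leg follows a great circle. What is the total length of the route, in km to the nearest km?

Leg P1→P2: central angle 0.8917 rad, distance 5680.8 km.
Leg P2→P3: central angle 1.6188 rad, distance 10313.5 km.
Total: 5680.8 + 10313.5 ≈ 15994 km.

15994 km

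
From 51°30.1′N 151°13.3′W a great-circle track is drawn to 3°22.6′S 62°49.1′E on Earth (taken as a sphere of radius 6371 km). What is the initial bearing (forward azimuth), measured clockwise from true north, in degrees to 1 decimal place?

Δλ = -145.960° = -2.5475 rad.
y = sin Δλ · cos φ₂ = (-0.5598)(0.9983) = -0.5588
x = cos φ₁ sin φ₂ − sin φ₁ cos φ₂ cos Δλ = (0.6225)(-0.0589) − (0.7826)(0.9983)(-0.8286) = 0.6107
θ = atan2(y, x) = -42.46°; adding 360° gives 317.5°.

317.5°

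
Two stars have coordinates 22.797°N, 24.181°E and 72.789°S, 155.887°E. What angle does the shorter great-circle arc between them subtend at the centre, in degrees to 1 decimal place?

In radians: φ₁ = 0.3979, φ₂ = -1.2704, Δλ = 131.706° = 2.2987 rad.
Haversine: a = sin²(Δφ/2) + cos φ₁ cos φ₂ sin²(Δλ/2) = 0.5487 + (0.9219)(0.2959)(0.8327) = 0.77580.
Central angle c = 2·arcsin(√a) = 2.15508 rad.
So the angular separation is 123.5°.

123.5°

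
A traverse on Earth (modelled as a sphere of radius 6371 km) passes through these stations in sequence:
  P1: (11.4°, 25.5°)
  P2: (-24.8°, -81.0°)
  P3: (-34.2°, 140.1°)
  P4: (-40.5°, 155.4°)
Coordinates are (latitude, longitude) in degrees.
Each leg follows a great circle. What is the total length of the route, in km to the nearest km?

Leg P1→P2: central angle 1.9131 rad, distance 12188.3 km.
Leg P2→P3: central angle 1.9071 rad, distance 12150.2 km.
Leg P3→P4: central angle 0.2386 rad, distance 1520.1 km.
Total: 12188.3 + 12150.2 + 1520.1 ≈ 25859 km.

25859 km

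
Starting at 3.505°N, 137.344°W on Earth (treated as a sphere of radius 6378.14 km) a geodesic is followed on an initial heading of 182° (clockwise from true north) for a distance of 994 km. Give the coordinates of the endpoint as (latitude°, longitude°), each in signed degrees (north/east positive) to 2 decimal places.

Angular distance δ = d/R = 994/6378.14 = 0.15584 rad; initial bearing θ = 3.1765 rad.
sin φ₂ = sin φ₁ cos δ + cos φ₁ sin δ cos θ = (0.0611)(0.9879) + (0.9981)(0.1552)(-0.9994) = -0.0944, so φ₂ = -5.42°.
Δλ = atan2(sin θ sin δ cos φ₁, cos δ − sin φ₁ sin φ₂) = atan2(-0.0054, 0.9937) = -0.312°.
λ₂ = -137.344° − 0.312° = -137.66°.

-5.42°, -137.66°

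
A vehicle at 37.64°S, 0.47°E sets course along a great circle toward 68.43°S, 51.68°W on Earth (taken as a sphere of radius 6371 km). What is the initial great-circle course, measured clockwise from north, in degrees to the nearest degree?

206°

Δλ = -52.150° = -0.9102 rad.
y = sin Δλ · cos φ₂ = (-0.7896)(0.3676) = -0.2903
x = cos φ₁ sin φ₂ − sin φ₁ cos φ₂ cos Δλ = (0.7919)(-0.9300) − (-0.6107)(0.3676)(0.6136) = -0.5986
θ = atan2(y, x) = -154.13°; adding 360° gives 206°.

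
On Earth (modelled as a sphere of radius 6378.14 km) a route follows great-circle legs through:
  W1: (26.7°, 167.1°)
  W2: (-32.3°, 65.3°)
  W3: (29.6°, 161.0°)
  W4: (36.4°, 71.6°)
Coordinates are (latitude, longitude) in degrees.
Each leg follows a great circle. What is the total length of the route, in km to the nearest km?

Leg W1→W2: central angle 1.9763 rad, distance 12605.4 km.
Leg W2→W3: central angle 1.9145 rad, distance 12210.7 km.
Leg W3→W4: central angle 1.2656 rad, distance 8072.4 km.
Total: 12605.4 + 12210.7 + 8072.4 ≈ 32888 km.

32888 km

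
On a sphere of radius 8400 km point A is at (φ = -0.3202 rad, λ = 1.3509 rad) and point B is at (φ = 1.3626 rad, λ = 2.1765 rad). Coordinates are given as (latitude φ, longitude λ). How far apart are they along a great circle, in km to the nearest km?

With latitudes φ₁ = -18.346°, φ₂ = 78.071° and longitude difference Δλ = 47.303°:
cos c = sin φ₁ sin φ₂ + cos φ₁ cos φ₂ cos Δλ = (-0.3148)(0.9784) + (0.9492)(0.2067)(0.6781) = -0.17492,
so c = arccos(-0.17492) = 1.74662 rad.
Distance = R·c = 8400 × 1.7466 ≈ 14672 km.

14672 km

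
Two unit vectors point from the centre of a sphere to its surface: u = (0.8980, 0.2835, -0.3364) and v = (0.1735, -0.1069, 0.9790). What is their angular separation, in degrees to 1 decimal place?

101.8°

u·v = -0.2038; |u| = 1.0000, |v| = 1.0000.
cos θ = (u·v)/(|u||v|) = -0.2038, so θ = 101.8°.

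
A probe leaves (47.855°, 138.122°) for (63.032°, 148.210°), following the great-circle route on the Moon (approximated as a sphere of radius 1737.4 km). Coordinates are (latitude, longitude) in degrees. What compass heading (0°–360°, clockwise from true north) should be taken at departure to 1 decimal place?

16.6°

With φ₁ = 0.8352, φ₂ = 1.1001, Δλ = 0.1761 rad, the forward-azimuth formula gives
θ = atan2( sin Δλ cos φ₂ , cos φ₁ sin φ₂ − sin φ₁ cos φ₂ cos Δλ ) = atan2(0.0794, 0.2670) = 16.57°.
So the initial bearing is 16.6°.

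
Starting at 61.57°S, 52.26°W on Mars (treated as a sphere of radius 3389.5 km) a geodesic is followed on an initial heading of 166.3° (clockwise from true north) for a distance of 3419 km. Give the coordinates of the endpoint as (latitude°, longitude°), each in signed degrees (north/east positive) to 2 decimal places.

Angular distance δ = d/R = 3419/3389.5 = 1.00870 rad; initial bearing θ = 2.9025 rad.
sin φ₂ = sin φ₁ cos δ + cos φ₁ sin δ cos θ = (-0.8794)(0.5330) + (0.4761)(0.8461)(-0.9715) = -0.8601, so φ₂ = -59.32°.
Δλ = atan2(sin θ sin δ cos φ₁, cos δ − sin φ₁ sin φ₂) = atan2(0.0954, -0.2234) = 156.872°.
λ₂ = -52.260° + 156.872° = 104.61°.

-59.32°, 104.61°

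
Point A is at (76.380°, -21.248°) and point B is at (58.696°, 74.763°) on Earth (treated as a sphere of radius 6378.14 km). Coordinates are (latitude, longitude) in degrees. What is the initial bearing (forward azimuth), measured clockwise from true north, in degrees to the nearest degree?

64°

With φ₁ = 1.3331, φ₂ = 1.0244, Δλ = 1.6757 rad, the forward-azimuth formula gives
θ = atan2( sin Δλ cos φ₂ , cos φ₁ sin φ₂ − sin φ₁ cos φ₂ cos Δλ ) = atan2(0.5167, 0.2541) = 63.82°.
So the initial bearing is 64°.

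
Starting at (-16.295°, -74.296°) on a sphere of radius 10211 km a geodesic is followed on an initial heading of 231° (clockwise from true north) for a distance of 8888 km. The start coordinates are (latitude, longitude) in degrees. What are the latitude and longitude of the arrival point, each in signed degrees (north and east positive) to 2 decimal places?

Angular distance δ = d/R = 8888/10211 = 0.87043 rad; initial bearing θ = 4.0317 rad.
sin φ₂ = sin φ₁ cos δ + cos φ₁ sin δ cos θ = (-0.2806)(0.6445) + (0.9598)(0.7646)(-0.6293) = -0.6427, so φ₂ = -39.99°.
Δλ = atan2(sin θ sin δ cos φ₁, cos δ − sin φ₁ sin φ₂) = atan2(-0.5703, 0.4642) = -50.860°.
λ₂ = -74.296° − 50.860° = -125.16°.

-39.99°, -125.16°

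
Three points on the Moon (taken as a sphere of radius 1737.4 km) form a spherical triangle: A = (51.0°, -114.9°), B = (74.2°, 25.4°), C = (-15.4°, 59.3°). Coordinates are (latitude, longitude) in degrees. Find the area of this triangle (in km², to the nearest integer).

202018 km²

Side lengths (central angles): a = 1.6084, b = 2.5149, c = 0.9072 rad; semiperimeter s = 2.5153.
By l'Huilier's theorem, tan(E/4) = √[tan(s/2) tan((s−a)/2) tan((s−b)/2) tan((s−c)/2)], giving spherical excess E = 0.0669 rad.
Area = E·R² = 0.0669 × (1737.4)² ≈ 202018 km².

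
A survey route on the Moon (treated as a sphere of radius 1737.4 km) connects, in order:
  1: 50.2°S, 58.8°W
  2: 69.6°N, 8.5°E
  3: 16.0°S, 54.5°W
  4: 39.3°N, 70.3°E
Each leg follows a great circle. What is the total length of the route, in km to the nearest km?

10681 km

Leg 1→2: central angle 2.2575 rad, distance 3922.2 km.
Leg 2→3: central angle 1.6772 rad, distance 2914.0 km.
Leg 3→4: central angle 2.2132 rad, distance 3845.2 km.
Total: 3922.2 + 2914.0 + 3845.2 ≈ 10681 km.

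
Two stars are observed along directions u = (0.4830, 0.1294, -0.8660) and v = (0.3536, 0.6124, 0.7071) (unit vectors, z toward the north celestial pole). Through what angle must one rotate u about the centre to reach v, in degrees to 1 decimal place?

111.2°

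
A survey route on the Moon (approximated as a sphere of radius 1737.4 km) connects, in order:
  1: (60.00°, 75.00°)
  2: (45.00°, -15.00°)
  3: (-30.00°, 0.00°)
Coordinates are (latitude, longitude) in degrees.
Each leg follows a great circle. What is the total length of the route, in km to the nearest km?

Leg 1→2: central angle 0.9117 rad, distance 1584.1 km.
Leg 2→3: central angle 1.3305 rad, distance 2311.7 km.
Total: 1584.1 + 2311.7 ≈ 3896 km.

3896 km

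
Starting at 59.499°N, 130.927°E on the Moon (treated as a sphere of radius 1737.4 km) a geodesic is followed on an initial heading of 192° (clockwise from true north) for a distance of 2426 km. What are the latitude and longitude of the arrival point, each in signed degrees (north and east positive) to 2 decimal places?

-19.84°, 118.35°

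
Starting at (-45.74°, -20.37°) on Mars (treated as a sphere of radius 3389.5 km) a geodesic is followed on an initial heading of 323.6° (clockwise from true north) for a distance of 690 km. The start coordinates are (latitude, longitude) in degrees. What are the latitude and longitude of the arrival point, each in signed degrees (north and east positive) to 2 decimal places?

-36.00°, -28.90°

Angular distance δ = d/R = 690/3389.5 = 0.20357 rad; initial bearing θ = 5.6479 rad.
sin φ₂ = sin φ₁ cos δ + cos φ₁ sin δ cos θ = (-0.7162)(0.9794) + (0.6979)(0.2022)(0.8049) = -0.5878, so φ₂ = -36.00°.
Δλ = atan2(sin θ sin δ cos φ₁, cos δ − sin φ₁ sin φ₂) = atan2(-0.0837, 0.5584) = -8.528°.
λ₂ = -20.370° − 8.528° = -28.90°.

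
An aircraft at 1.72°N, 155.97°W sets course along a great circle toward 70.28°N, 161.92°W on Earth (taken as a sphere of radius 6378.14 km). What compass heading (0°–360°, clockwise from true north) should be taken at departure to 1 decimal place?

Δλ = -5.950° = -0.1038 rad.
y = sin Δλ · cos φ₂ = (-0.1037)(0.3374) = -0.0350
x = cos φ₁ sin φ₂ − sin φ₁ cos φ₂ cos Δλ = (0.9995)(0.9414) − (0.0300)(0.3374)(0.9946) = 0.9309
θ = atan2(y, x) = -2.15°; adding 360° gives 357.8°.

357.8°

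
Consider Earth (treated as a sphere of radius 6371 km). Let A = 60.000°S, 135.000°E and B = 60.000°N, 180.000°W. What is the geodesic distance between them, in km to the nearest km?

With latitudes φ₁ = -60.000°, φ₂ = 60.000° and longitude difference Δλ = 45.000°:
Haversine: a = sin²(Δφ/2) + cos φ₁ cos φ₂ sin²(Δλ/2) = 0.7500 + (0.5000)(0.5000)(0.1464) = 0.78661.
Central angle c = 2·arcsin(√a) = 2.18123 rad.
Distance = R·c = 6371 × 2.1812 ≈ 13897 km.

13897 km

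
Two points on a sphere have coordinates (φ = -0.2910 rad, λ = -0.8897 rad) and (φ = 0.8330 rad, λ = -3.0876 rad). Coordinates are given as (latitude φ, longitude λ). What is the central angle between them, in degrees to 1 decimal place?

126.2°

Let φ₁ = -0.2910 rad, φ₂ = 0.8330 rad, and Δλ = -2.1979 rad.
cos c = sin φ₁ sin φ₂ + cos φ₁ cos φ₂ cos Δλ = (-0.2869)(0.7400) + (0.9580)(0.6727)(-0.5868) = -0.59042,
so c = arccos(-0.59042) = 2.20238 rad.
So the angular separation is 126.2°.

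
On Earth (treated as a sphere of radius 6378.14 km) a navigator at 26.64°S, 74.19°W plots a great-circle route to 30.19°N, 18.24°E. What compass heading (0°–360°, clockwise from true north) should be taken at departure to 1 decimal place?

Δλ = 92.430° = 1.6132 rad.
y = sin Δλ · cos φ₂ = (0.9991)(0.8644) = 0.8636
x = cos φ₁ sin φ₂ − sin φ₁ cos φ₂ cos Δλ = (0.8938)(0.5029) − (-0.4484)(0.8644)(-0.0424) = 0.4331
θ = atan2(y, x) = 63.37°, so the bearing is 63.4°.

63.4°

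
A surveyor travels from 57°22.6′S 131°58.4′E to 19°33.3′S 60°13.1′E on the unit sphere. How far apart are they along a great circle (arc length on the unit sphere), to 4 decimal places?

1.1141

In radians: φ₁ = -1.0014, φ₂ = -0.3413, Δλ = -71.755° = -1.2524 rad.
Haversine: a = sin²(Δφ/2) + cos φ₁ cos φ₂ sin²(Δλ/2) = 0.1050 + (0.5391)(0.9423)(0.3435) = 0.27952.
Central angle c = 2·arcsin(√a) = 1.11413 rad.
On the unit sphere the arc length equals the central angle: 1.1141.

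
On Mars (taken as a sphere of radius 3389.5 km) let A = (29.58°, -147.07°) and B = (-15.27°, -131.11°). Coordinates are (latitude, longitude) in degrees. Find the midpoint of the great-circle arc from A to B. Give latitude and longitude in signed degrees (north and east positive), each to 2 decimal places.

7.22°, -138.67°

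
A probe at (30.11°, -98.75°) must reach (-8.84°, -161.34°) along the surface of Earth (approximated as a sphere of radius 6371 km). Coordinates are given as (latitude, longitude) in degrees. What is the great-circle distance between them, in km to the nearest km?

7956 km

In radians: φ₁ = 0.5255, φ₂ = -0.1543, Δλ = -62.590° = -1.0924 rad.
Haversine: a = sin²(Δφ/2) + cos φ₁ cos φ₂ sin²(Δλ/2) = 0.1112 + (0.8651)(0.9881)(0.2698) = 0.34179.
Central angle c = 2·arcsin(√a) = 1.24885 rad.
Distance = R·c = 6371 × 1.2489 ≈ 7956 km.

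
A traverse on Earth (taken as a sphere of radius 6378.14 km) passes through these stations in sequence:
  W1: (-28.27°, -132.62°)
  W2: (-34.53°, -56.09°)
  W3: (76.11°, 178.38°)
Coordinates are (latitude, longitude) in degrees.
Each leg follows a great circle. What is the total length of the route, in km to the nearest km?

21791 km

Leg W1→W2: central angle 1.1180 rad, distance 7130.8 km.
Leg W2→W3: central angle 2.2985 rad, distance 14660.4 km.
Total: 7130.8 + 14660.4 ≈ 21791 km.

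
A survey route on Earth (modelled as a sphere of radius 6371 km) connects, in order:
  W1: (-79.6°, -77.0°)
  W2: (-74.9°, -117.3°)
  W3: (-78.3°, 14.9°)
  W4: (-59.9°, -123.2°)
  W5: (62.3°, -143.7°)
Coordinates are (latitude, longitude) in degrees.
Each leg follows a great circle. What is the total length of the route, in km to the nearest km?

Leg W1→W2: central angle 0.1706 rad, distance 1087.1 km.
Leg W2→W3: central angle 0.4277 rad, distance 2724.8 km.
Leg W3→W4: central angle 0.6896 rad, distance 4393.7 km.
Leg W4→W5: central angle 2.1503 rad, distance 13699.8 km.
Total: 1087.1 + 2724.8 + 4393.7 + 13699.8 ≈ 21905 km.

21905 km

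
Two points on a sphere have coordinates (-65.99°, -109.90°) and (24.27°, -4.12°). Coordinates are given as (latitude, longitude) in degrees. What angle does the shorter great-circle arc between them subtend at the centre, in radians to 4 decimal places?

2.0673 rad

In radians: φ₁ = -1.1517, φ₂ = 0.4236, Δλ = 105.780° = 1.8462 rad.
Haversine: a = sin²(Δφ/2) + cos φ₁ cos φ₂ sin²(Δλ/2) = 0.5023 + (0.4069)(0.9116)(0.6360) = 0.73817.
Central angle c = 2·arcsin(√a) = 2.06729 rad.
So the angular separation is 2.0673 rad.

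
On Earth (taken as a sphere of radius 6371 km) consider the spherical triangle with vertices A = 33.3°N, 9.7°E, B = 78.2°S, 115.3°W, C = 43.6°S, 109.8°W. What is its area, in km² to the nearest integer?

Side lengths (central angles): a = 0.6051, b = 2.3140, c = 2.2594 rad; semiperimeter s = 2.5892.
By l'Huilier's theorem, tan(E/4) = √[tan(s/2) tan((s−a)/2) tan((s−b)/2) tan((s−c)/2)], giving spherical excess E = 1.3568 rad.
Area = E·R² = 1.3568 × (6371)² ≈ 55070293 km².

55070293 km²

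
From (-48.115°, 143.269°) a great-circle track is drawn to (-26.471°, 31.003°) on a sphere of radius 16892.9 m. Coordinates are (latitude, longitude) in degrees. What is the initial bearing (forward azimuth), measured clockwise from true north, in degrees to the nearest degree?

Δλ = -112.266° = -1.9594 rad.
y = sin Δλ · cos φ₂ = (-0.9254)(0.8952) = -0.8284
x = cos φ₁ sin φ₂ − sin φ₁ cos φ₂ cos Δλ = (0.6676)(-0.4457) − (-0.7445)(0.8952)(-0.3789) = -0.5501
θ = atan2(y, x) = -123.59°; adding 360° gives 236°.

236°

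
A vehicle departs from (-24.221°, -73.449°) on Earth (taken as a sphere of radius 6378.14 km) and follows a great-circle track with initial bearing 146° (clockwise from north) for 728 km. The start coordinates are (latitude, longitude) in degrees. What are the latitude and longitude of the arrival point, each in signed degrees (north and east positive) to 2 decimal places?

Angular distance δ = d/R = 728/6378.14 = 0.11414 rad; initial bearing θ = 2.5482 rad.
sin φ₂ = sin φ₁ cos δ + cos φ₁ sin δ cos θ = (-0.4103)(0.9935) + (0.9120)(0.1139)(-0.8290) = -0.4937, so φ₂ = -29.58°.
Δλ = atan2(sin θ sin δ cos φ₁, cos δ − sin φ₁ sin φ₂) = atan2(0.0581, 0.7910) = 4.200°.
λ₂ = -73.449° + 4.200° = -69.25°.

-29.58°, -69.25°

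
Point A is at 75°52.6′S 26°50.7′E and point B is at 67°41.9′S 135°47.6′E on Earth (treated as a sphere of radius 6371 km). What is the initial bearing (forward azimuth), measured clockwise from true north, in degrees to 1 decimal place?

Δλ = 108.948° = 1.9015 rad.
y = sin Δλ · cos φ₂ = (0.9458)(0.3795) = 0.3589
x = cos φ₁ sin φ₂ − sin φ₁ cos φ₂ cos Δλ = (0.2440)(-0.9252) − (-0.9698)(0.3795)(-0.3247) = -0.3453
θ = atan2(y, x) = 133.89°, so the bearing is 133.9°.

133.9°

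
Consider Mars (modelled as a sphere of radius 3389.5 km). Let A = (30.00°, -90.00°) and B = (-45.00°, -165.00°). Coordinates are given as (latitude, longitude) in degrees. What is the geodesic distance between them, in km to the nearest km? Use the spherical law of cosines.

5990 km

With latitudes φ₁ = 30.000°, φ₂ = -45.000° and longitude difference Δλ = -75.000°:
cos c = sin φ₁ sin φ₂ + cos φ₁ cos φ₂ cos Δλ = (0.5000)(-0.7071) + (0.8660)(0.7071)(0.2588) = -0.19506,
so c = arccos(-0.19506) = 1.76711 rad.
Distance = R·c = 3389.5 × 1.7671 ≈ 5990 km.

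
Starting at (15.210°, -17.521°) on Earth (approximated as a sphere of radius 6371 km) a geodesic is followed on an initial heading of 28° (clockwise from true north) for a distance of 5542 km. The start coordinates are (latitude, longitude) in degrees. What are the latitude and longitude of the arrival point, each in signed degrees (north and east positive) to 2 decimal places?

Angular distance δ = d/R = 5542/6371 = 0.86988 rad; initial bearing θ = 0.4887 rad.
sin φ₂ = sin φ₁ cos δ + cos φ₁ sin δ cos θ = (0.2624)(0.6449) + (0.9650)(0.7643)(0.8829) = 0.8204, so φ₂ = 55.12°.
Δλ = atan2(sin θ sin δ cos φ₁, cos δ − sin φ₁ sin φ₂) = atan2(0.3462, 0.4297) = 38.860°.
λ₂ = -17.521° + 38.860° = 21.34°.

55.12°, 21.34°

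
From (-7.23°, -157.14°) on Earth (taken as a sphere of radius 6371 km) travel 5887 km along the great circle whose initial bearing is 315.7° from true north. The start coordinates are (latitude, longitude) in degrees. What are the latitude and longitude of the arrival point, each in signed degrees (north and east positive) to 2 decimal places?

29.39°, 163.09°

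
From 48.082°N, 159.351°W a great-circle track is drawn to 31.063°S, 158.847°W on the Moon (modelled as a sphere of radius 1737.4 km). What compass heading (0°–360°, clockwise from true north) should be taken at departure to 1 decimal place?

Δλ = 0.504° = 0.0088 rad.
y = sin Δλ · cos φ₂ = (0.0088)(0.8566) = 0.0075
x = cos φ₁ sin φ₂ − sin φ₁ cos φ₂ cos Δλ = (0.6681)(-0.5160) − (0.7441)(0.8566)(1.0000) = -0.9821
θ = atan2(y, x) = 179.56°, so the bearing is 179.6°.

179.6°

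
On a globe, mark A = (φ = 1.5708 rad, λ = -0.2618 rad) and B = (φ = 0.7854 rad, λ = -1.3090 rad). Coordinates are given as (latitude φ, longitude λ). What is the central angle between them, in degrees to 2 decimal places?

In radians: φ₁ = 1.5708, φ₂ = 0.7854, Δλ = -60.000° = -1.0472 rad.
cos c = sin φ₁ sin φ₂ + cos φ₁ cos φ₂ cos Δλ = (1.0000)(0.7071) + (-0.0000)(0.7071)(0.5000) = 0.70711,
so c = arccos(0.70711) = 0.78540 rad.
So the angular separation is 45.00°.

45.00°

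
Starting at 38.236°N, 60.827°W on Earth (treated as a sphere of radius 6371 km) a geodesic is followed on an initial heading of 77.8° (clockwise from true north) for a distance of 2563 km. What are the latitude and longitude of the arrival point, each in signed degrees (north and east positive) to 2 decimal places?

Angular distance δ = d/R = 2563/6371 = 0.40229 rad; initial bearing θ = 1.3579 rad.
sin φ₂ = sin φ₁ cos δ + cos φ₁ sin δ cos θ = (0.6189)(0.9202) + (0.7855)(0.3915)(0.2113) = 0.6345, so φ₂ = 39.38°.
Δλ = atan2(sin θ sin δ cos φ₁, cos δ − sin φ₁ sin φ₂) = atan2(0.3006, 0.5275) = 29.677°.
λ₂ = -60.827° + 29.677° = -31.15°.

39.38°, -31.15°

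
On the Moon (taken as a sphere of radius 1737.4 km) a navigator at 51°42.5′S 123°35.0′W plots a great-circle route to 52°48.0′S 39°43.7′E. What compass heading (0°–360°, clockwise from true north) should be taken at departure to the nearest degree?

170°

Δλ = 163.312° = 2.8503 rad.
y = sin Δλ · cos φ₂ = (0.2872)(0.6046) = 0.1736
x = cos φ₁ sin φ₂ − sin φ₁ cos φ₂ cos Δλ = (0.6197)(-0.7965) − (-0.7849)(0.6046)(-0.9579) = -0.9481
θ = atan2(y, x) = 169.62°, so the bearing is 170°.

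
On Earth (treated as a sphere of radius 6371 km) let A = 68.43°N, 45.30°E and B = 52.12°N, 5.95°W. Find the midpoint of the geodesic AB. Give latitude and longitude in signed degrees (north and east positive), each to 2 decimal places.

62.59°, 12.81°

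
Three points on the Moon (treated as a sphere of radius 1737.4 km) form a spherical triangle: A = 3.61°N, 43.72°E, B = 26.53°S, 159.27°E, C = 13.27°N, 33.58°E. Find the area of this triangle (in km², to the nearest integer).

407448 km²

Side lengths (central angles): a = 2.2276, b = 0.2429, c = 1.9968 rad; semiperimeter s = 2.2336.
By l'Huilier's theorem, tan(E/4) = √[tan(s/2) tan((s−a)/2) tan((s−b)/2) tan((s−c)/2)], giving spherical excess E = 0.1350 rad.
Area = E·R² = 0.1350 × (1737.4)² ≈ 407448 km².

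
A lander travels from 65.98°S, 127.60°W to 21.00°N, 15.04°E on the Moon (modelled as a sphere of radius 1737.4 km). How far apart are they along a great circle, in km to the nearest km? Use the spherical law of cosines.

3912 km

In radians: φ₁ = -1.1516, φ₂ = 0.3665, Δλ = 142.640° = 2.4895 rad.
cos c = sin φ₁ sin φ₂ + cos φ₁ cos φ₂ cos Δλ = (-0.9134)(0.3584) + (0.4071)(0.9336)(-0.7948) = -0.62939,
so c = arccos(-0.62939) = 2.25156 rad.
Distance = R·c = 1737.4 × 2.2516 ≈ 3912 km.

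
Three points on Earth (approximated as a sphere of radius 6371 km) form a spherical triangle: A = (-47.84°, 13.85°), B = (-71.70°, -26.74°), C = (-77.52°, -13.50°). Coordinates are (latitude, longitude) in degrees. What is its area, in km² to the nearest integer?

1293194 km²

Side lengths (central angles): a = 0.1180, b = 0.5499, c = 0.5280 rad; semiperimeter s = 0.5979.
By l'Huilier's theorem, tan(E/4) = √[tan(s/2) tan((s−a)/2) tan((s−b)/2) tan((s−c)/2)], giving spherical excess E = 0.0319 rad.
Area = E·R² = 0.0319 × (6371)² ≈ 1293194 km².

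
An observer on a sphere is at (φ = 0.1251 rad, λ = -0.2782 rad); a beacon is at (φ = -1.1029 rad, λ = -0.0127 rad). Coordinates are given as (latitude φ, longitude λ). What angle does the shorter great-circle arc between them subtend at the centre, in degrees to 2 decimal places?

Let φ₁ = 0.1251 rad, φ₂ = -1.1029 rad, and Δλ = 0.2655 rad.
cos c = sin φ₁ sin φ₂ + cos φ₁ cos φ₂ cos Δλ = (0.1248)(-0.8925) + (0.9922)(0.4510)(0.9650) = 0.32044,
so c = arccos(0.32044) = 1.24460 rad.
So the angular separation is 71.31°.

71.31°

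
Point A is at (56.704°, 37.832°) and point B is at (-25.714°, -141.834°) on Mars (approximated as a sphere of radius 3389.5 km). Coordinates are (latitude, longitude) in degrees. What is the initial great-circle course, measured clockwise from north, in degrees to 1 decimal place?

Δλ = -179.666° = -3.1358 rad.
y = sin Δλ · cos φ₂ = (-0.0058)(0.9010) = -0.0053
x = cos φ₁ sin φ₂ − sin φ₁ cos φ₂ cos Δλ = (0.5490)(-0.4339) − (0.8358)(0.9010)(-1.0000) = 0.5149
θ = atan2(y, x) = -0.58°; adding 360° gives 359.4°.

359.4°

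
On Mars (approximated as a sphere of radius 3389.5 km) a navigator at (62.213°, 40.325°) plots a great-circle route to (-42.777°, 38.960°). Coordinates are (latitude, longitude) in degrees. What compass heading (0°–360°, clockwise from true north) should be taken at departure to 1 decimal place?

181.0°

Δλ = -1.365° = -0.0238 rad.
y = sin Δλ · cos φ₂ = (-0.0238)(0.7340) = -0.0175
x = cos φ₁ sin φ₂ − sin φ₁ cos φ₂ cos Δλ = (0.4662)(-0.6791) − (0.8847)(0.7340)(0.9997) = -0.9658
θ = atan2(y, x) = -178.96°; adding 360° gives 181.0°.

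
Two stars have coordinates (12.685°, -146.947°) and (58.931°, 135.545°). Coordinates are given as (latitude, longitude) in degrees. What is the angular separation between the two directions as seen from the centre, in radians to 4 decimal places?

In radians: φ₁ = 0.2214, φ₂ = 1.0285, Δλ = -77.508° = -1.3528 rad.
cos c = sin φ₁ sin φ₂ + cos φ₁ cos φ₂ cos Δλ = (0.2196)(0.8565) + (0.9756)(0.5161)(0.2163) = 0.29699,
so c = arccos(0.29699) = 1.26925 rad.
So the angular separation is 1.2693 rad.

1.2693 rad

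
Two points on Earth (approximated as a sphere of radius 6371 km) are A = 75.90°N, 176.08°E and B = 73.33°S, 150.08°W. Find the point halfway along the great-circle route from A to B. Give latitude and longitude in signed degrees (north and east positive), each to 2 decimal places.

1.34°, -165.58°

The central angle between A and B is δ = 2.6282 rad.
With f = 0.5, the slerp weights are sin((1−f)δ)/sin δ = 1.9693 and sin(fδ)/sin δ = 1.9693.
Weighted sum of the unit vectors: (1.9693)·(-0.2430,0.0167,0.9699) + (1.9693)·(-0.2486,-0.1431,-0.9580) = (-0.9682, -0.2490, 0.0234).
Converting back: φ = atan2(z, √(x²+y²)) = 1.34°, λ = atan2(y, x) = -165.58°.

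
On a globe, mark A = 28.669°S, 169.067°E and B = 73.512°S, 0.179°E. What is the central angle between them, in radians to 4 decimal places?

1.3534 rad

Let φ₁ = -0.5004 rad, φ₂ = -1.2830 rad, and Δλ = -2.9477 rad.
Haversine: a = sin²(Δφ/2) + cos φ₁ cos φ₂ sin²(Δλ/2) = 0.1455 + (0.8774)(0.2838)(0.9906) = 0.39217.
Central angle c = 2·arcsin(√a) = 1.35342 rad.
So the angular separation is 1.3534 rad.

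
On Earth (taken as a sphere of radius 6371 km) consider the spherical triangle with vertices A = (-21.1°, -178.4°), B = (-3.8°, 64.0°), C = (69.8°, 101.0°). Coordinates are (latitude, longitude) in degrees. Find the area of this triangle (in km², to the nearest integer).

Side lengths (central angles): a = 1.3562, b = 1.8601, c = 1.9904 rad; semiperimeter s = 2.6033.
By l'Huilier's theorem, tan(E/4) = √[tan(s/2) tan((s−a)/2) tan((s−b)/2) tan((s−c)/2)], giving spherical excess E = 2.0636 rad.
Area = E·R² = 2.0636 × (6371)² ≈ 83759418 km².

83759418 km²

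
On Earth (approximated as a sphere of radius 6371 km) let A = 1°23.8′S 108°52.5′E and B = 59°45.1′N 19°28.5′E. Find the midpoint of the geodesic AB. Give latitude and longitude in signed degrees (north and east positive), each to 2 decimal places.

The central angle between A and B is δ = 1.5866 rad.
With f = 0.5, the slerp weights are sin((1−f)δ)/sin δ = 0.7128 and sin(fδ)/sin δ = 0.7128.
Weighted sum of the unit vectors: (0.7128)·(-0.3234,0.9459,-0.0244) + (0.7128)·(0.4749,0.1679,0.8639) = (0.1080, 0.7939, 0.5983).
Converting back: φ = atan2(z, √(x²+y²)) = 36.75°, λ = atan2(y, x) = 82.25°.

36.75°, 82.25°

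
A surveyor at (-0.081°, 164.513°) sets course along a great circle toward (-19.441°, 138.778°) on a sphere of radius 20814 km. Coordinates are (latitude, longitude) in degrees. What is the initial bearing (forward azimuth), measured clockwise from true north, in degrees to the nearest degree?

231°

Δλ = -25.735° = -0.4492 rad.
y = sin Δλ · cos φ₂ = (-0.4342)(0.9430) = -0.4095
x = cos φ₁ sin φ₂ − sin φ₁ cos φ₂ cos Δλ = (1.0000)(-0.3328) − (-0.0014)(0.9430)(0.9008) = -0.3316
θ = atan2(y, x) = -129.01°; adding 360° gives 231°.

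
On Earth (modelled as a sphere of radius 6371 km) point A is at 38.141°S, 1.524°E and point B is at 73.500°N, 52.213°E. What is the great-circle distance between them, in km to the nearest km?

12986 km

In radians: φ₁ = -0.6657, φ₂ = 1.2828, Δλ = 50.689° = 0.8847 rad.
Haversine: a = sin²(Δφ/2) + cos φ₁ cos φ₂ sin²(Δλ/2) = 0.6844 + (0.7865)(0.2840)(0.1832) = 0.72533.
Central angle c = 2·arcsin(√a) = 2.03829 rad.
Distance = R·c = 6371 × 2.0383 ≈ 12986 km.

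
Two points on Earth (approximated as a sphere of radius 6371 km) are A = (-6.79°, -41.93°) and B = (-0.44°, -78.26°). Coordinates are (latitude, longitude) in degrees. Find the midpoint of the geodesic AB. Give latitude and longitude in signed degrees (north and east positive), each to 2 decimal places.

-3.80°, -60.16°

The central angle between A and B is δ = 0.6421 rad.
With f = 0.5, the slerp weights are sin((1−f)δ)/sin δ = 0.5269 and sin(fδ)/sin δ = 0.5269.
Weighted sum of the unit vectors: (0.5269)·(0.7387,-0.6635,-0.1182) + (0.5269)·(0.2035,-0.9791,-0.0077) = (0.4965, -0.8655, -0.0663).
Converting back: φ = atan2(z, √(x²+y²)) = -3.80°, λ = atan2(y, x) = -60.16°.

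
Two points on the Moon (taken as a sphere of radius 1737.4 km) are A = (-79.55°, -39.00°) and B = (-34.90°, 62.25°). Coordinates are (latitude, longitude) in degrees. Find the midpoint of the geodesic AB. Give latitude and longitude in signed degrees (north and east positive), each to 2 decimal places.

-62.65°, 49.48°

The central angle between A and B is δ = 1.0079 rad.
With f = 0.5, the slerp weights are sin((1−f)δ)/sin δ = 0.5710 and sin(fδ)/sin δ = 0.5710.
Weighted sum of the unit vectors: (0.5710)·(0.1410,-0.1141,-0.9834) + (0.5710)·(0.3819,0.7258,-0.5721) = (0.2985, 0.3493, -0.8882).
Converting back: φ = atan2(z, √(x²+y²)) = -62.65°, λ = atan2(y, x) = 49.48°.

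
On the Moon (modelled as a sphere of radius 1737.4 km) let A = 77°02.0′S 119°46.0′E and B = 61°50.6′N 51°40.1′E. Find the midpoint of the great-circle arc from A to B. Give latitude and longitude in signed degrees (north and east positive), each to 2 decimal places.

-8.89°, 72.21°

Central angle δ = 2.5317 rad. Interpolating on the sphere with fraction f = 0.5:
P = [sin((1−f)δ)·A + sin(fδ)·B] / sin δ = 1.6652·A + 1.6652·B in Cartesian coordinates,
giving P = (0.3018, 0.9407, -0.1546), i.e. latitude -8.89°, longitude 72.21°.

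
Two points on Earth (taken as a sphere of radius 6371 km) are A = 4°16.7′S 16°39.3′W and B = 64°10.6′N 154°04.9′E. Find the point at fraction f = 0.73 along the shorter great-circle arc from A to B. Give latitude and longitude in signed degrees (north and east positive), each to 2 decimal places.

Central angle δ = 2.0896 rad. Interpolating on the sphere with fraction f = 0.73:
P = [sin((1−f)δ)·A + sin(fδ)·B] / sin δ = 0.6158·A + 1.1504·B in Cartesian coordinates,
giving P = (0.1376, 0.0430, 0.9896), i.e. latitude 81.71°, longitude 17.36°.

81.71°, 17.36°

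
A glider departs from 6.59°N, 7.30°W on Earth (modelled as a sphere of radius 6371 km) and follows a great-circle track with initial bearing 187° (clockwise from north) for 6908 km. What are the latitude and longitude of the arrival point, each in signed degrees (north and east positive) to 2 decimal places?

-54.88°, -18.09°

Angular distance δ = d/R = 6908/6371 = 1.08429 rad; initial bearing θ = 3.2638 rad.
sin φ₂ = sin φ₁ cos δ + cos φ₁ sin δ cos θ = (0.1148)(0.4675) + (0.9934)(0.8840)(-0.9925) = -0.8179, so φ₂ = -54.88°.
Δλ = atan2(sin θ sin δ cos φ₁, cos δ − sin φ₁ sin φ₂) = atan2(-0.1070, 0.5614) = -10.792°.
λ₂ = -7.300° − 10.792° = -18.09°.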